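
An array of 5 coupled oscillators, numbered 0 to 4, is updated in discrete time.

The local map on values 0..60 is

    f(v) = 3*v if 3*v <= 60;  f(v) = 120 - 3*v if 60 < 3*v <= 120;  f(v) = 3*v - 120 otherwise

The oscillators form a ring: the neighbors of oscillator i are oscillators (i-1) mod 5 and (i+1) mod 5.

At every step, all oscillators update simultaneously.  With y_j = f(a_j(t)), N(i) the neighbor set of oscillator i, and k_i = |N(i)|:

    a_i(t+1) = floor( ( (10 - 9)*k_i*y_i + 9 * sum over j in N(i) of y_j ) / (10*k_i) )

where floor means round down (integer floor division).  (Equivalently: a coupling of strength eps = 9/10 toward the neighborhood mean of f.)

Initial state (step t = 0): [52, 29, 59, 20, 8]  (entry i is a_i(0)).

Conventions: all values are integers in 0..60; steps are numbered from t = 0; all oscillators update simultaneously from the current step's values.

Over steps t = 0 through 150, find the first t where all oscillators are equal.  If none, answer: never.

Answer: 25
Key observation: Synchronization is absorbing here: once all oscillators are equal they stay equal, and step 25 is the first all-equal step.

Derivation:
t=0: [52, 29, 59, 20, 8]  (not all equal)
t=1: [29, 45, 47, 42, 45]  (not all equal)
t=2: [16, 25, 11, 16, 19]  (not all equal)
t=3: [50, 40, 45, 45, 48]  (not all equal)
t=4: [13, 20, 8, 19, 22]  (not all equal)
t=5: [55, 34, 55, 40, 48]  (not all equal)
t=6: [23, 42, 12, 31, 22]  (not all equal)
t=7: [32, 39, 18, 43, 40]  (not all equal)
t=8: [3, 35, 10, 25, 14]  (not all equal)
t=9: [26, 19, 30, 36, 28]  (not all equal)
t=10: [46, 38, 34, 30, 27]  (not all equal)
t=11: [22, 16, 18, 28, 25]  (not all equal)
t=12: [47, 53, 43, 48, 45]  (not all equal)
t=13: [26, 17, 29, 13, 21]  (not all equal)
t=14: [52, 38, 43, 44, 42]  (not all equal)
t=15: [9, 20, 9, 7, 22]  (not all equal)
t=16: [54, 30, 39, 38, 27]  (not all equal)
t=17: [35, 23, 16, 19, 25]  (not all equal)
t=18: [44, 33, 53, 47, 36]  (not all equal)
t=19: [16, 25, 22, 25, 16]  (not all equal)
t=20: [46, 50, 45, 50, 46]  (not all equal)
t=21: [23, 17, 28, 17, 23]  (not all equal)
t=22: [51, 44, 49, 44, 51]  (not all equal)
t=23: [23, 28, 13, 28, 23]  (not all equal)
t=24: [44, 44, 36, 44, 44]  (not all equal)
t=25: [12, 12, 12, 12, 12]  (all equal)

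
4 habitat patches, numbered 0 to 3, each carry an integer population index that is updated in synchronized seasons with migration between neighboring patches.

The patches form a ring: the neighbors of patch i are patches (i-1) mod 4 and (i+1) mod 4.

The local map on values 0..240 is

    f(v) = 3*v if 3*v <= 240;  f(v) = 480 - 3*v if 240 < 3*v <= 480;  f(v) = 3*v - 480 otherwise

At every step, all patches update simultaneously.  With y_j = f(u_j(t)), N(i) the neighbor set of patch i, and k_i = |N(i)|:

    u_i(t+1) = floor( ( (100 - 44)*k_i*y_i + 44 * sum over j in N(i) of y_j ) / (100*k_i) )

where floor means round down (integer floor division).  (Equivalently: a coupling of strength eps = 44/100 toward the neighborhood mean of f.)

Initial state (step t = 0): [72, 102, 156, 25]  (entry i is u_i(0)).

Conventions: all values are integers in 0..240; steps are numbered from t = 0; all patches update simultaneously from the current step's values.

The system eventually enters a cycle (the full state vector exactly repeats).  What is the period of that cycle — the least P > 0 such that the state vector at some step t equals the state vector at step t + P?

Simulating step by step:
t=0: [72, 102, 156, 25]
t=1: [175, 147, 61, 92]
t=2: [78, 72, 155, 164]
t=3: [181, 175, 58, 61]
t=4: [85, 77, 147, 154]
t=5: [180, 187, 76, 68]
t=6: [96, 108, 190, 177]
t=7: [153, 149, 95, 90]
t=8: [65, 66, 162, 165]
t=9: [156, 155, 50, 52]
t=10: [44, 44, 121, 123]
t=11: [127, 128, 118, 116]
t=12: [105, 103, 120, 123]
t=13: [154, 158, 129, 124]
t=14: [35, 27, 77, 84]
t=15: [126, 119, 197, 201]
t=16: [111, 115, 116, 115]
t=17: [141, 136, 133, 136]
t=18: [63, 70, 77, 70]
t=19: [198, 210, 221, 210]
t=20: [129, 149, 168, 149]
t=21: [66, 44, 27, 44]
t=22: [168, 135, 103, 135]
t=23: [46, 84, 128, 84]
t=24: [177, 179, 154, 179]
t=25: [53, 47, 35, 47]
t=26: [151, 137, 120, 137]
t=27: [45, 70, 97, 70]
t=28: [168, 188, 198, 188]
t=29: [50, 77, 100, 77]
t=30: [185, 201, 202, 201]
t=31: [96, 113, 124, 113]
t=32: [169, 144, 122, 144]
t=33: [36, 57, 84, 57]
t=34: [135, 169, 202, 169]
t=35: [53, 59, 82, 59]
t=36: [166, 185, 208, 185]
t=37: [43, 77, 113, 77]
t=38: [173, 188, 180, 188]
t=39: [58, 68, 70, 68]
t=40: [187, 198, 207, 198]
t=41: [95, 112, 129, 112]
t=42: [172, 144, 115, 144]
t=43: [41, 64, 96, 64]
t=44: [153, 176, 192, 176]
t=45: [32, 52, 74, 52]
t=46: [122, 157, 192, 157]
t=47: [67, 51, 57, 51]
t=48: [179, 167, 163, 167]
t=49: [41, 26, 14, 26]
t=50: [103, 79, 57, 79]
t=51: [200, 207, 200, 207]
t=52: [129, 131, 129, 131]
t=53: [90, 89, 90, 89]
t=54: [211, 211, 211, 211]
t=55: [153, 153, 153, 153]
t=56: [21, 21, 21, 21]
t=57: [63, 63, 63, 63]
t=58: [189, 189, 189, 189]
t=59: [87, 87, 87, 87]
t=60: [219, 219, 219, 219]
t=61: [177, 177, 177, 177]
t=62: [51, 51, 51, 51]
t=63: [153, 153, 153, 153]

Answer: 8
Key observation: The state at step 55, [153, 153, 153, 153], reappears at step 63 — and no state repeats earlier — so the cycle the system enters has period 8.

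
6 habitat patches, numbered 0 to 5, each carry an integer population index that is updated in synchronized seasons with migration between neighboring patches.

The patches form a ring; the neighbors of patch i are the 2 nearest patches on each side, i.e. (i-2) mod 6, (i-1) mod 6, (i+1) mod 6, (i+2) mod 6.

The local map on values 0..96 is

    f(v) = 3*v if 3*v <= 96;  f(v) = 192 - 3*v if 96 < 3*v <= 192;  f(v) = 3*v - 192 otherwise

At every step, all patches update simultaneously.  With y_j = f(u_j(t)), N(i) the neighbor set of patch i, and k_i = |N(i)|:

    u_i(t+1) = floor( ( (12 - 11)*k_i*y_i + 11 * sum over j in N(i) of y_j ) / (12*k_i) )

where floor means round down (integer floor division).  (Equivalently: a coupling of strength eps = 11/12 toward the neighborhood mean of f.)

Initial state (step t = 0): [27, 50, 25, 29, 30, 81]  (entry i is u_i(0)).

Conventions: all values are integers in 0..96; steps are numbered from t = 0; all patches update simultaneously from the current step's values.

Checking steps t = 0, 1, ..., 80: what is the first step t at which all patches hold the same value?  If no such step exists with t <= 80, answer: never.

Answer: never
Key observation: The state at step 8 reappears at step 13 — the system is in a cycle of period 5 from step 8 on.  No step 0..13 is synchronized, and the cycle repeats forever, so no step up to 80 (or ever) has all patches equal.

Derivation:
t=0: [27, 50, 25, 29, 30, 81]  (not all equal)
t=1: [65, 70, 75, 66, 74, 73]  (not all equal)
t=2: [25, 17, 15, 25, 18, 15]  (not all equal)
t=3: [50, 59, 62, 50, 59, 62]  (not all equal)
t=4: [13, 23, 26, 13, 23, 26]  (not all equal)
t=5: [70, 59, 56, 70, 59, 56]  (not all equal)
t=6: [19, 20, 17, 19, 20, 17]  (not all equal)
t=7: [55, 54, 57, 55, 54, 57]  (not all equal)
t=8: [25, 24, 27, 25, 24, 27]  (not all equal)
t=9: [76, 77, 74, 76, 77, 74]  (not all equal)
t=10: [34, 33, 36, 34, 33, 36]  (not all equal)
t=11: [88, 87, 90, 88, 87, 90]  (not all equal)
t=12: [73, 74, 71, 73, 74, 71]  (not all equal)
t=13: [25, 24, 27, 25, 24, 27]  (not all equal)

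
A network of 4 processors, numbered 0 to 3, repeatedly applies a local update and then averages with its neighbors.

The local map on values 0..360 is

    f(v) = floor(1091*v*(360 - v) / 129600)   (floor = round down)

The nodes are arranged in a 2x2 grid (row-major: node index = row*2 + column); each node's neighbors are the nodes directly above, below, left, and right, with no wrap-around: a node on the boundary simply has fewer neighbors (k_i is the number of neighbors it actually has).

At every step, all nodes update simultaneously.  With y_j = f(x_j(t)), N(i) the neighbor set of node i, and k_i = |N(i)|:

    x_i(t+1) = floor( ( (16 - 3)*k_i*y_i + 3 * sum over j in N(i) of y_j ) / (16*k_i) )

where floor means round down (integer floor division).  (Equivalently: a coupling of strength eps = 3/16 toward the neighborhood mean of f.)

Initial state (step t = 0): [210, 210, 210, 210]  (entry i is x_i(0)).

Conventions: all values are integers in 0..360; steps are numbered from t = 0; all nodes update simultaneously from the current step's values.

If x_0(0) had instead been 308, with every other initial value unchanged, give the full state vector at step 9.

Answer: [242, 248, 248, 253]
Key observation: This trace re-runs the system from the modified initial state.

Derivation:
t=0: [308, 210, 210, 210]
t=1: [158, 252, 252, 265]
t=2: [260, 230, 230, 214]
t=3: [224, 249, 249, 260]
t=4: [251, 232, 232, 220]
t=5: [233, 248, 248, 257]
t=6: [246, 233, 233, 224]
t=7: [238, 248, 248, 254]
t=8: [241, 233, 233, 227]
t=9: [242, 248, 248, 253]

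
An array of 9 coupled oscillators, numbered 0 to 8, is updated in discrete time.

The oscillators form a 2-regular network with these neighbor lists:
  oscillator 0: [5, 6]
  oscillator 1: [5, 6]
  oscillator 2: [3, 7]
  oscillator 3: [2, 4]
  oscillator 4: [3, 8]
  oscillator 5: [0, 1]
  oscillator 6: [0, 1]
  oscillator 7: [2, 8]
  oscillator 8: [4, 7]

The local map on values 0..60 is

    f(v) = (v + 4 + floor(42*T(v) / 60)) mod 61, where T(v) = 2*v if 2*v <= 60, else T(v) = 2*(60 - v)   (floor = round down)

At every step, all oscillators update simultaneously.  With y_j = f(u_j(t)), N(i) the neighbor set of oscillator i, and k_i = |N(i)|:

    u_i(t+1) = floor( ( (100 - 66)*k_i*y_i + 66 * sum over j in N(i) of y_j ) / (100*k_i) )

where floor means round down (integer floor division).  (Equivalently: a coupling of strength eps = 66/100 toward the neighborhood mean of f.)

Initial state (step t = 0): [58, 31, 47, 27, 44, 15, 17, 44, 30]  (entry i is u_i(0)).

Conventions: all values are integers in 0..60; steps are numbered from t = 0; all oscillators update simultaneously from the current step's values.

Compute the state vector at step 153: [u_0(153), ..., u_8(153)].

Answer: [40, 40, 12, 12, 12, 40, 40, 12, 12]
Key observation: The state at step 39, [30, 30, 14, 14, 14, 30, 30, 14, 14], reappears at step 43: the system is in a cycle of period 4 from step 39 on.  Therefore the state at step 153 equals the state at step 39 + ((153 - 39) mod 4) = 41, which is [40, 40, 12, 12, 12, 40, 40, 12, 12].

Derivation:
t=0: [58, 31, 47, 27, 44, 15, 17, 44, 30]
t=1: [28, 32, 8, 7, 10, 19, 20, 10, 11]
t=2: [36, 38, 23, 23, 26, 24, 25, 27, 28]
t=3: [5, 4, 41, 41, 24, 7, 8, 25, 7]
t=4: [19, 18, 7, 6, 9, 16, 17, 10, 7]
t=5: [45, 44, 21, 20, 21, 45, 46, 22, 24]
t=6: [8, 8, 54, 53, 35, 9, 8, 36, 36]
t=7: [23, 23, 7, 7, 10, 23, 23, 9, 12]
t=8: [59, 59, 21, 22, 26, 59, 59, 25, 28]
t=9: [3, 3, 37, 38, 23, 3, 3, 22, 6]
t=10: [11, 11, 26, 27, 29, 11, 11, 28, 44]
t=11: [30, 30, 7, 7, 9, 30, 30, 8, 10]
t=12: [15, 15, 20, 21, 24, 15, 15, 23, 25]
t=13: [40, 40, 54, 35, 18, 40, 40, 38, 20]
t=14: [11, 11, 9, 21, 37, 11, 11, 22, 36]
t=15: [30, 30, 44, 30, 25, 30, 30, 31, 26]
t=16: [15, 15, 12, 9, 7, 15, 15, 9, 7]
t=17: [40, 40, 27, 25, 21, 40, 40, 25, 21]
t=18: [11, 11, 4, 21, 37, 11, 11, 21, 37]
t=19: [30, 30, 40, 26, 25, 30, 30, 26, 25]
t=20: [15, 15, 7, 6, 3, 15, 15, 6, 3]
t=21: [40, 40, 18, 16, 13, 40, 40, 16, 13]
t=22: [11, 11, 43, 41, 37, 11, 11, 41, 37]
t=23: [30, 30, 9, 10, 11, 30, 30, 10, 11]
t=24: [15, 15, 26, 27, 29, 15, 15, 27, 29]
t=25: [40, 40, 6, 7, 10, 40, 40, 7, 10]
t=26: [11, 11, 19, 21, 25, 11, 11, 21, 25]
t=27: [30, 30, 52, 35, 19, 30, 30, 35, 19]
t=28: [15, 15, 10, 22, 37, 15, 15, 22, 37]
t=29: [40, 40, 46, 32, 26, 40, 40, 32, 26]
t=30: [11, 11, 11, 9, 7, 11, 11, 9, 7]
t=31: [30, 30, 26, 25, 21, 30, 30, 25, 21]
t=32: [15, 15, 3, 20, 37, 15, 15, 20, 37]
t=33: [40, 40, 38, 25, 25, 40, 40, 25, 25]
t=34: [11, 11, 5, 5, 3, 11, 11, 5, 3]
t=35: [30, 30, 16, 14, 12, 30, 30, 14, 12]
t=36: [15, 15, 38, 37, 33, 15, 15, 37, 33]
t=37: [40, 40, 11, 12, 12, 40, 40, 12, 12]
t=38: [11, 11, 31, 31, 32, 11, 11, 31, 32]
t=39: [30, 30, 14, 14, 14, 30, 30, 14, 14]
t=40: [15, 15, 37, 37, 37, 15, 15, 37, 37]
t=41: [40, 40, 12, 12, 12, 40, 40, 12, 12]
t=42: [11, 11, 32, 32, 32, 11, 11, 32, 32]
t=43: [30, 30, 14, 14, 14, 30, 30, 14, 14]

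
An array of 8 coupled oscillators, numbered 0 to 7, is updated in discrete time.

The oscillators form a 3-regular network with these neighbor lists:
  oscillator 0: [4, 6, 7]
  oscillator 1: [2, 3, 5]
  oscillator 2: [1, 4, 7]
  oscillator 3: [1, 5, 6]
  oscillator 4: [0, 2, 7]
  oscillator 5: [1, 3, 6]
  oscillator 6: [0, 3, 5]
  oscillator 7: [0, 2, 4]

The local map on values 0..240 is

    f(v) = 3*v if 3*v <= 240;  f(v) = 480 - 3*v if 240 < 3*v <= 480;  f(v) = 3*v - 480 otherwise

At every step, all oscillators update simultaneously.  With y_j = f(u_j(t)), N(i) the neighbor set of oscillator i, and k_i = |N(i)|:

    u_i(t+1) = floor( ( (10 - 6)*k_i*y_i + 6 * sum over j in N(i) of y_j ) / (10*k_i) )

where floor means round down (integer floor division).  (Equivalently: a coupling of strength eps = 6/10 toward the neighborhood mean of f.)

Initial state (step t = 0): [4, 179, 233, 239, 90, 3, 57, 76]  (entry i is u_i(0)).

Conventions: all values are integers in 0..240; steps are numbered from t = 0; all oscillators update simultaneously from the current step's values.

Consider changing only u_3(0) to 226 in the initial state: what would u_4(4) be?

Answer: u_4(4) = 108
Key observation: This trace re-runs the system from the modified initial state.

Derivation:
t=0: [4, 179, 233, 226, 90, 3, 57, 76]
t=1: [126, 108, 186, 126, 175, 88, 112, 179]
t=2: [90, 141, 82, 144, 65, 166, 141, 67]
t=3: [174, 82, 184, 45, 207, 39, 78, 208]
t=4: [120, 158, 132, 171, 108, 167, 152, 108]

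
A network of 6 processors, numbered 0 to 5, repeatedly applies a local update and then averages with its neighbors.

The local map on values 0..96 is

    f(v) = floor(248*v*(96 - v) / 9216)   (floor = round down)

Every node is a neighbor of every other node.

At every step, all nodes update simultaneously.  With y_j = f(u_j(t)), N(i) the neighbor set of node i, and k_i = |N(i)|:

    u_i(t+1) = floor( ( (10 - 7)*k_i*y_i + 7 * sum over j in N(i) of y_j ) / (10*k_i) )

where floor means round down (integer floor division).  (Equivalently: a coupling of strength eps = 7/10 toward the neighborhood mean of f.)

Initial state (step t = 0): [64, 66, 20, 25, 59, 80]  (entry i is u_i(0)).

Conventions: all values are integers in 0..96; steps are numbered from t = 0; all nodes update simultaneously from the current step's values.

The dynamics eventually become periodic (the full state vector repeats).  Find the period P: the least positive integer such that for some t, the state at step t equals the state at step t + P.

Simulating step by step:
t=0: [64, 66, 20, 25, 59, 80]
t=1: [48, 48, 46, 47, 49, 45]
t=2: [61, 61, 61, 61, 61, 61]
t=3: [57, 57, 57, 57, 57, 57]
t=4: [59, 59, 59, 59, 59, 59]
t=5: [58, 58, 58, 58, 58, 58]
t=6: [59, 59, 59, 59, 59, 59]

Answer: 2
Key observation: The state at step 4, [59, 59, 59, 59, 59, 59], reappears at step 6 — and no state repeats earlier — so the cycle the system enters has period 2.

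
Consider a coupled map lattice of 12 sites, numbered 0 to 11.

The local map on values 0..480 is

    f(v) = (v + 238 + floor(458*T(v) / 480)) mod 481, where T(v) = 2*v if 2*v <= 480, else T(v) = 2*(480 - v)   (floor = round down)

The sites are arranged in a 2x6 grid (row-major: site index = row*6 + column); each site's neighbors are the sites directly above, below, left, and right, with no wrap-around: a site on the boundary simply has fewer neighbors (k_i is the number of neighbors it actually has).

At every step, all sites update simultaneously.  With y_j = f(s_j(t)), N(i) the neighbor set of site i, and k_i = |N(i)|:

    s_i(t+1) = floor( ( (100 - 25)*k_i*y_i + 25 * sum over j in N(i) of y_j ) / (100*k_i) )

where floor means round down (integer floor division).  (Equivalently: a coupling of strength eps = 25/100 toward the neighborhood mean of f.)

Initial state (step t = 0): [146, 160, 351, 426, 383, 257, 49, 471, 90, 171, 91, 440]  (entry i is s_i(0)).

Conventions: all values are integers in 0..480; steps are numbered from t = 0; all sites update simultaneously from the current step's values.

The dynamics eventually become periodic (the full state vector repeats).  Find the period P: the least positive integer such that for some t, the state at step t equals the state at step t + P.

Simulating step by step:
t=0: [146, 160, 351, 426, 383, 257, 49, 471, 90, 171, 91, 440]
t=1: [211, 231, 309, 292, 305, 404, 338, 235, 84, 217, 86, 262]
t=2: [376, 421, 363, 403, 356, 333, 375, 396, 102, 325, 106, 365]
t=3: [326, 299, 311, 318, 323, 363, 329, 291, 125, 318, 137, 310]
t=4: [378, 398, 367, 384, 357, 353, 378, 380, 188, 342, 212, 355]
t=5: [326, 316, 332, 330, 348, 351, 328, 323, 312, 354, 368, 353]
t=6: [377, 382, 373, 369, 355, 354, 375, 380, 383, 354, 341, 350]
t=7: [329, 327, 332, 339, 350, 351, 331, 327, 328, 348, 360, 355]
t=8: [373, 374, 371, 363, 355, 353, 372, 374, 373, 357, 347, 350]
t=9: [334, 333, 336, 343, 350, 352, 334, 333, 335, 347, 355, 354]
t=10: [369, 369, 366, 360, 354, 353, 369, 369, 367, 357, 351, 351]
t=11: [337, 337, 340, 346, 350, 352, 337, 337, 339, 347, 353, 353]
t=12: [366, 365, 363, 358, 354, 353, 366, 365, 364, 357, 352, 352]
t=13: [340, 341, 343, 347, 350, 352, 340, 341, 342, 347, 352, 352]
t=14: [363, 362, 360, 357, 354, 353, 363, 363, 361, 357, 353, 353]
t=15: [343, 344, 345, 348, 350, 351, 343, 343, 345, 348, 351, 352]
t=16: [360, 360, 358, 356, 354, 354, 361, 360, 358, 356, 354, 353]
t=17: [345, 346, 347, 349, 350, 351, 345, 346, 347, 349, 350, 351]
t=18: [358, 358, 356, 355, 354, 354, 358, 358, 356, 355, 354, 354]
t=19: [347, 347, 348, 350, 350, 351, 347, 347, 348, 350, 350, 351]
t=20: [357, 356, 356, 355, 354, 354, 357, 356, 356, 355, 354, 354]
t=21: [348, 348, 349, 350, 350, 351, 348, 348, 349, 350, 350, 351]
t=22: [356, 355, 355, 355, 354, 354, 356, 355, 355, 355, 354, 354]
t=23: [349, 349, 350, 350, 350, 351, 349, 349, 350, 350, 350, 351]
t=24: [355, 355, 355, 355, 354, 354, 355, 355, 355, 355, 354, 354]
t=25: [350, 350, 350, 350, 350, 351, 350, 350, 350, 350, 350, 351]
t=26: [355, 355, 355, 355, 354, 354, 355, 355, 355, 355, 354, 354]

Answer: 2
Key observation: The state at step 24, [355, 355, 355, 355, 354, 354, 355, 355, 355, 355, 354, 354], reappears at step 26 — and no state repeats earlier — so the cycle the system enters has period 2.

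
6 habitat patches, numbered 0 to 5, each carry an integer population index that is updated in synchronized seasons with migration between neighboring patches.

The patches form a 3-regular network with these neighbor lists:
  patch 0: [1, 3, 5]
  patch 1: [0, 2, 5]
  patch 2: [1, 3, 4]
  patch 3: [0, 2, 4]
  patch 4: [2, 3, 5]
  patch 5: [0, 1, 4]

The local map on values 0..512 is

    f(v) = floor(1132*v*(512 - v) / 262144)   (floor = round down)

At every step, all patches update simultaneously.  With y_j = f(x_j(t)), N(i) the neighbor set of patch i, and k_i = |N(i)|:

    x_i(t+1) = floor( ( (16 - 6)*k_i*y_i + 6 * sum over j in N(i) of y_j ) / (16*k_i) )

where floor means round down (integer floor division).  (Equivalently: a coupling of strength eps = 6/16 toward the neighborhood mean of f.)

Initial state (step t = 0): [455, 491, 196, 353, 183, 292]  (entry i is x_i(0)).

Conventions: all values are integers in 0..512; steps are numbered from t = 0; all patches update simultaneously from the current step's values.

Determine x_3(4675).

Answer: x_3(4675) = 280
Key observation: The state at step 4, [280, 280, 280, 280, 280, 280], reappears at step 5: the system is in a cycle of period 1 from step 4 on.  Therefore the state at step 4675 equals the state at step 4 + ((4675 - 4) mod 1) = 4, which is [280, 280, 280, 280, 280, 280].

Derivation:
t=0: [455, 491, 196, 353, 183, 292]
t=1: [139, 109, 235, 230, 260, 224]
t=2: [232, 215, 269, 273, 281, 260]
t=3: [279, 277, 280, 280, 280, 280]
t=4: [280, 280, 280, 280, 280, 280]
t=5: [280, 280, 280, 280, 280, 280]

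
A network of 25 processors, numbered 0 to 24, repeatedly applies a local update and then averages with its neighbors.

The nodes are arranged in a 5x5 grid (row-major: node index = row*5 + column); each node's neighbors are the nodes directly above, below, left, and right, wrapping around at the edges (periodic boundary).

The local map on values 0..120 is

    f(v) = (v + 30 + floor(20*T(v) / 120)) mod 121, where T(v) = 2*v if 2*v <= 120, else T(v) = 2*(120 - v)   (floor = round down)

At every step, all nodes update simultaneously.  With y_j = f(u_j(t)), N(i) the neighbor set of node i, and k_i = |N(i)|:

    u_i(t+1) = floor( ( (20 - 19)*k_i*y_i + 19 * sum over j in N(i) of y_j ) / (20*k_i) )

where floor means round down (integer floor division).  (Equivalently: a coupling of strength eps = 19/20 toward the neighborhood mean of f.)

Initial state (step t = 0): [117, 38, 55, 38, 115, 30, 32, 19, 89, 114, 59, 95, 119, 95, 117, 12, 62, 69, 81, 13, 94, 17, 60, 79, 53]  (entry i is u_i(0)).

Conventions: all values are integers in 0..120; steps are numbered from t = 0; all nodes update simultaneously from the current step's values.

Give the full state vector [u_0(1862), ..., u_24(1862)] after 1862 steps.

Simulating step by step:
t=0: [117, 38, 55, 38, 115, 30, 32, 19, 89, 114, 59, 95, 119, 95, 117, 12, 62, 69, 81, 13, 94, 17, 60, 79, 53]
t=1: [45, 64, 82, 36, 56, 58, 55, 52, 41, 32, 42, 76, 47, 16, 46, 68, 59, 65, 41, 44, 53, 76, 70, 69, 24]
t=2: [104, 80, 96, 76, 76, 88, 109, 71, 75, 95, 107, 98, 95, 85, 75, 96, 116, 100, 91, 88, 96, 109, 89, 86, 100]
t=3: [34, 17, 59, 67, 45, 17, 34, 45, 66, 87, 37, 19, 36, 62, 16, 16, 16, 13, 8, 37, 16, 12, 13, 36, 35]
t=4: [61, 74, 77, 98, 69, 58, 62, 93, 82, 73, 53, 69, 75, 72, 68, 64, 49, 53, 76, 55, 61, 50, 68, 69, 74]
t=5: [112, 81, 61, 56, 91, 109, 89, 56, 62, 86, 111, 106, 87, 90, 110, 102, 105, 111, 109, 115, 109, 109, 79, 93, 111]
t=6: [13, 38, 55, 62, 37, 15, 35, 61, 58, 39, 19, 14, 37, 38, 16, 21, 19, 12, 17, 20, 21, 11, 39, 35, 16]
t=7: [65, 68, 96, 92, 73, 64, 72, 92, 96, 72, 51, 65, 71, 72, 67, 56, 49, 65, 63, 53, 50, 67, 67, 74, 66]
t=8: [110, 90, 59, 62, 90, 111, 89, 62, 61, 90, 110, 107, 89, 90, 108, 97, 110, 109, 112, 110, 110, 105, 90, 89, 108]
t=9: [16, 37, 62, 61, 39, 15, 39, 61, 62, 39, 19, 15, 38, 38, 15, 21, 18, 15, 15, 19, 18, 15, 37, 39, 15]
t=10: [65, 73, 95, 97, 73, 66, 72, 96, 96, 73, 52, 66, 72, 73, 67, 54, 52, 64, 65, 52, 52, 65, 73, 72, 67]
t=11: [112, 90, 62, 62, 90, 112, 91, 62, 62, 91, 110, 108, 90, 90, 108, 99, 109, 112, 111, 110, 109, 108, 90, 90, 108]
t=12: [15, 39, 62, 62, 39, 16, 39, 62, 62, 39, 20, 15, 39, 39, 15, 21, 20, 15, 16, 20, 20, 15, 39, 39, 15]
t=13: [66, 73, 97, 97, 73, 66, 73, 97, 97, 73, 52, 68, 73, 73, 68, 56, 52, 66, 66, 52, 52, 68, 73, 73, 68]
t=14: [112, 91, 62, 62, 91, 112, 91, 62, 62, 91, 111, 108, 91, 91, 108, 99, 111, 112, 112, 111, 111, 108, 91, 91, 108]
t=15: [16, 39, 62, 62, 39, 16, 39, 62, 62, 39, 20, 16, 39, 39, 16, 22, 20, 16, 16, 20, 20, 16, 39, 39, 16]
t=16: [66, 74, 97, 97, 74, 66, 74, 97, 97, 74, 53, 68, 74, 74, 68, 56, 53, 66, 66, 53, 53, 68, 74, 74, 68]
t=17: [113, 91, 63, 63, 91, 113, 91, 63, 63, 91, 111, 109, 91, 91, 109, 100, 111, 113, 113, 111, 111, 109, 91, 91, 109]
t=18: [16, 39, 63, 63, 39, 16, 39, 63, 63, 39, 20, 16, 39, 39, 16, 22, 20, 16, 16, 20, 20, 16, 39, 39, 16]
t=19: [66, 74, 97, 97, 74, 66, 74, 97, 97, 74, 53, 68, 74, 74, 68, 56, 53, 66, 66, 53, 53, 68, 74, 74, 68]

Answer: [113, 91, 63, 63, 91, 113, 91, 63, 63, 91, 111, 109, 91, 91, 109, 100, 111, 113, 113, 111, 111, 109, 91, 91, 109]
Key observation: The state at step 16, [66, 74, 97, 97, 74, 66, 74, 97, 97, 74, 53, 68, 74, 74, 68, 56, 53, 66, 66, 53, 53, 68, 74, 74, 68], reappears at step 19: the system is in a cycle of period 3 from step 16 on.  Therefore the state at step 1862 equals the state at step 16 + ((1862 - 16) mod 3) = 17, which is [113, 91, 63, 63, 91, 113, 91, 63, 63, 91, 111, 109, 91, 91, 109, 100, 111, 113, 113, 111, 111, 109, 91, 91, 109].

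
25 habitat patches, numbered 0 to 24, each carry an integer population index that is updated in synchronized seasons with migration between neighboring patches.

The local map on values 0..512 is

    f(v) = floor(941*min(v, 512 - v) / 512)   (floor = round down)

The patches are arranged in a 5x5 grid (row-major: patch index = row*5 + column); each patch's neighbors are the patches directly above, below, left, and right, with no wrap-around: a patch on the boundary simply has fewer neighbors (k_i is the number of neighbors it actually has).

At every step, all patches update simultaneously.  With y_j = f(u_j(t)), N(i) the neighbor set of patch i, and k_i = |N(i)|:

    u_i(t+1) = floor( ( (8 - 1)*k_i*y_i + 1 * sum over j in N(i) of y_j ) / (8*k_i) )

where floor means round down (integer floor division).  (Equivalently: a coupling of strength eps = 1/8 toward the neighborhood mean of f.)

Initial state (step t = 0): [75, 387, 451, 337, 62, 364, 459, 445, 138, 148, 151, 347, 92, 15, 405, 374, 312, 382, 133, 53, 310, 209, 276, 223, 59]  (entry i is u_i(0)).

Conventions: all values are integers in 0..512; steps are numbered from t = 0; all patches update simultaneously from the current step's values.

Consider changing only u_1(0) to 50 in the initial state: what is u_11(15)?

Answer: u_11(15) = 302
Key observation: This trace re-runs the system from the modified initial state.

Derivation:
t=0: [75, 50, 451, 337, 62, 364, 459, 445, 138, 148, 151, 347, 92, 15, 405, 374, 312, 382, 133, 53, 310, 209, 276, 223, 59]
t=1: [142, 94, 120, 300, 135, 259, 109, 127, 244, 261, 276, 293, 169, 50, 188, 263, 357, 246, 237, 107, 364, 384, 421, 390, 126]
t=2: [267, 178, 225, 378, 270, 443, 214, 240, 428, 446, 434, 390, 308, 127, 333, 441, 296, 432, 410, 213, 281, 235, 184, 230, 228]
t=3: [422, 338, 403, 257, 411, 151, 378, 427, 167, 144, 145, 236, 359, 236, 318, 153, 375, 169, 200, 381, 406, 425, 337, 408, 417]
t=4: [181, 304, 214, 438, 207, 270, 252, 168, 309, 266, 274, 411, 287, 419, 350, 275, 256, 309, 357, 247, 197, 171, 308, 203, 179]
t=5: [342, 383, 378, 166, 369, 439, 446, 320, 359, 439, 426, 217, 393, 191, 304, 433, 452, 374, 291, 434, 363, 325, 371, 367, 338]
t=6: [296, 235, 252, 299, 256, 141, 140, 335, 281, 155, 166, 367, 233, 347, 360, 149, 131, 252, 386, 171, 269, 326, 262, 273, 304]
t=7: [389, 423, 452, 398, 453, 266, 264, 333, 411, 297, 300, 271, 416, 307, 281, 280, 251, 447, 249, 311, 428, 346, 453, 428, 381]
t=8: [236, 175, 125, 199, 132, 440, 441, 315, 202, 375, 395, 433, 193, 367, 418, 414, 443, 141, 431, 369, 180, 297, 118, 168, 242]
t=9: [407, 313, 244, 354, 250, 147, 143, 350, 363, 252, 207, 152, 342, 265, 182, 185, 140, 253, 163, 261, 324, 373, 229, 303, 424]
t=10: [207, 356, 431, 302, 448, 271, 267, 300, 285, 449, 369, 281, 319, 434, 349, 338, 266, 446, 316, 436, 339, 265, 413, 372, 193]
t=11: [378, 291, 173, 365, 133, 432, 441, 383, 397, 135, 278, 418, 343, 169, 278, 322, 436, 147, 335, 163, 325, 435, 193, 262, 334]
t=12: [249, 384, 315, 268, 245, 162, 143, 237, 217, 253, 404, 182, 302, 311, 411, 343, 150, 271, 326, 306, 330, 158, 346, 443, 333]
t=13: [433, 250, 363, 442, 450, 298, 269, 424, 401, 449, 212, 327, 386, 363, 212, 304, 283, 427, 339, 366, 329, 291, 302, 150, 318]
t=14: [180, 437, 270, 136, 114, 384, 432, 176, 199, 130, 386, 343, 231, 274, 367, 381, 407, 178, 307, 278, 343, 402, 371, 284, 345]
t=15: [312, 158, 418, 260, 213, 235, 160, 325, 358, 243, 234, 302, 414, 427, 278, 240, 201, 325, 379, 415, 298, 208, 266, 405, 320]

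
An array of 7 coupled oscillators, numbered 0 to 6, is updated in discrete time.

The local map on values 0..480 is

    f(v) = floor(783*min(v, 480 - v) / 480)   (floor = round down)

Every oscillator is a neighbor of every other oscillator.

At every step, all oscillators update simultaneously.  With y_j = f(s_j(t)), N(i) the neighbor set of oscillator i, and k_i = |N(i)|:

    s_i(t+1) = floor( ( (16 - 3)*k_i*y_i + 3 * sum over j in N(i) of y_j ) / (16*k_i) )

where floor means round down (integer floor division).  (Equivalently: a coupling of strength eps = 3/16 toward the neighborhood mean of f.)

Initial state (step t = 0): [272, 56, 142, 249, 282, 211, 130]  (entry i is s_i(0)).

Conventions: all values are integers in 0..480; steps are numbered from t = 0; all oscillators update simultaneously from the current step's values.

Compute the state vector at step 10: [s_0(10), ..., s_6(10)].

Simulating step by step:
t=0: [272, 56, 142, 249, 282, 211, 130]
t=1: [324, 130, 240, 353, 311, 328, 225]
t=2: [259, 226, 366, 222, 275, 254, 347]
t=3: [349, 356, 213, 351, 329, 356, 237]
t=4: [222, 214, 327, 220, 248, 214, 358]
t=5: [352, 342, 264, 349, 365, 342, 225]
t=6: [218, 231, 330, 221, 201, 231, 342]
t=7: [348, 364, 261, 351, 326, 364, 246]
t=8: [223, 203, 334, 220, 252, 203, 353]
t=9: [352, 327, 254, 348, 358, 327, 230]
t=10: [220, 252, 345, 226, 213, 252, 351]

Answer: [220, 252, 345, 226, 213, 252, 351]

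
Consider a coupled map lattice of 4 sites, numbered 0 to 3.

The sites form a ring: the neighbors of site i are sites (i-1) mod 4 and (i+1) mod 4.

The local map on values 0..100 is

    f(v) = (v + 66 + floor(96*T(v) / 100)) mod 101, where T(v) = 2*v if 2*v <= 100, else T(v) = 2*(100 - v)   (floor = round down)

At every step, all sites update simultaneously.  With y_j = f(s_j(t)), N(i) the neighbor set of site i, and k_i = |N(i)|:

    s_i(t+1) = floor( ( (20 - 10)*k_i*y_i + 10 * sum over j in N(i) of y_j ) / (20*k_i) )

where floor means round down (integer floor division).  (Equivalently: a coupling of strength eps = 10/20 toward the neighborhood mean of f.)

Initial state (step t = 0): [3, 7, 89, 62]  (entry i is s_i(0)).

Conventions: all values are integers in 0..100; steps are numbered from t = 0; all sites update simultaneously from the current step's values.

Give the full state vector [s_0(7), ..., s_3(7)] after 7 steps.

Answer: [83, 83, 83, 83]

Derivation:
t=0: [3, 7, 89, 62]
t=1: [83, 80, 83, 86]
t=2: [80, 81, 80, 78]
t=3: [83, 82, 83, 84]
t=4: [80, 80, 80, 79]
t=5: [83, 83, 83, 83]
t=6: [80, 80, 80, 80]
t=7: [83, 83, 83, 83]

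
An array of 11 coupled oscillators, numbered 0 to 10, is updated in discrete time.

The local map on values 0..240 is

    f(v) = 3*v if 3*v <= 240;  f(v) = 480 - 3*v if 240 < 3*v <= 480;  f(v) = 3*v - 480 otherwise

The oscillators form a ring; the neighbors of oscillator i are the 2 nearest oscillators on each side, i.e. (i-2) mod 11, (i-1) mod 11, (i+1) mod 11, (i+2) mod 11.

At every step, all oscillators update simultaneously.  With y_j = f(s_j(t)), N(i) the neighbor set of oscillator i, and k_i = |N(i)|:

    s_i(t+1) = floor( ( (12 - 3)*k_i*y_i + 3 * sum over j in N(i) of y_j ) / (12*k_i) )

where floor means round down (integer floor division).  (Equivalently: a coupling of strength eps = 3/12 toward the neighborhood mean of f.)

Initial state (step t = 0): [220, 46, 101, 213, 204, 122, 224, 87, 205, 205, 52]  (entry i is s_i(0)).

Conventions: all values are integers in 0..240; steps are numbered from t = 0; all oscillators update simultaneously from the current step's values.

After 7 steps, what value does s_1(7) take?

Answer: s_1(7) = 214

Derivation:
t=0: [220, 46, 101, 213, 204, 122, 224, 87, 205, 205, 52]
t=1: [172, 145, 170, 154, 139, 129, 181, 200, 145, 144, 153]
t=2: [36, 40, 32, 27, 60, 86, 67, 105, 49, 49, 26]
t=3: [108, 112, 102, 99, 172, 205, 195, 168, 147, 141, 91]
t=4: [153, 153, 162, 167, 64, 123, 93, 39, 53, 69, 180]
t=5: [34, 22, 20, 36, 165, 116, 186, 130, 155, 177, 70]
t=6: [100, 79, 63, 98, 34, 117, 74, 84, 38, 64, 172]
t=7: [175, 214, 185, 180, 121, 142, 202, 212, 127, 178, 72]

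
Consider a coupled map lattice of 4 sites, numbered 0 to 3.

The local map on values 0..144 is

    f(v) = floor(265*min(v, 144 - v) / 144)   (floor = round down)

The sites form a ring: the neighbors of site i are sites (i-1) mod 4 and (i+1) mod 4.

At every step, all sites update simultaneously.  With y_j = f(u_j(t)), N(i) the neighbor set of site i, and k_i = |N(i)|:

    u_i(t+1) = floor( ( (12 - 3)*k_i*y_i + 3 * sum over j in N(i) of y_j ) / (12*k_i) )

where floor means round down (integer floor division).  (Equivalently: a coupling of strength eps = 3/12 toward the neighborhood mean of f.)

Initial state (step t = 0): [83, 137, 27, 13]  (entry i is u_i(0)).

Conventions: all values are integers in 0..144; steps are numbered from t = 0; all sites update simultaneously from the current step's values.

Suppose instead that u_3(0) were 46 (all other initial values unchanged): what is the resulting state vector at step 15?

Answer: [54, 73, 54, 58]
Key observation: This trace re-runs the system from the modified initial state.

Derivation:
t=0: [83, 137, 27, 46]
t=1: [96, 29, 48, 83]
t=2: [86, 61, 86, 106]
t=3: [102, 110, 102, 78]
t=4: [80, 65, 80, 110]
t=5: [110, 118, 110, 75]
t=6: [68, 50, 68, 110]
t=7: [113, 100, 113, 77]
t=8: [68, 74, 68, 106]
t=9: [118, 127, 118, 83]
t=10: [53, 35, 53, 95]
t=11: [92, 72, 92, 91]
t=12: [99, 122, 99, 96]
t=13: [77, 50, 77, 86]
t=14: [117, 99, 117, 110]
t=15: [54, 73, 54, 58]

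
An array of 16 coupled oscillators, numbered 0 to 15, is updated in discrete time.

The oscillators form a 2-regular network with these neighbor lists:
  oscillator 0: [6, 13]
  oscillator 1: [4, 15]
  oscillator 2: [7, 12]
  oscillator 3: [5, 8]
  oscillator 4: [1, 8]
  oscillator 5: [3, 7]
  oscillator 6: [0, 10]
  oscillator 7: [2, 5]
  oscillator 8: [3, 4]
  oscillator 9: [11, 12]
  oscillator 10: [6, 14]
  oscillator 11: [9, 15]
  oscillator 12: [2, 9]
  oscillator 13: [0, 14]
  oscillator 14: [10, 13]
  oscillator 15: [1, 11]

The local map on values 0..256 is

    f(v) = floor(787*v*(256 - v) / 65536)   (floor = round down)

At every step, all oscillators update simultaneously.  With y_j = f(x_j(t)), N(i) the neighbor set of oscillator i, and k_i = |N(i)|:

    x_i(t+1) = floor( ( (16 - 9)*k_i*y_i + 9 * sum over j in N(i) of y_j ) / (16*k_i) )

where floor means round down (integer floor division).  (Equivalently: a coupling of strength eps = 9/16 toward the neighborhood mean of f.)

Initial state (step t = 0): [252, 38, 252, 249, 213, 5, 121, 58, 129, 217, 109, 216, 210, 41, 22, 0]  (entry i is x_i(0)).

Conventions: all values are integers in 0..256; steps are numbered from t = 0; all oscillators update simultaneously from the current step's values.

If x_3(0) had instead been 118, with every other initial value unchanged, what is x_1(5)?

Simulating step by step:
t=0: [252, 38, 252, 118, 213, 5, 121, 58, 129, 217, 109, 216, 210, 41, 22, 0]
t=1: [89, 73, 76, 144, 130, 99, 143, 67, 171, 105, 156, 73, 82, 66, 110, 56]
t=2: [174, 162, 162, 185, 179, 178, 187, 164, 185, 176, 190, 161, 174, 169, 178, 148]
t=3: [167, 179, 178, 159, 167, 167, 157, 177, 159, 173, 155, 181, 173, 171, 164, 186]
t=4: [179, 166, 167, 183, 176, 176, 184, 169, 183, 169, 185, 163, 170, 177, 180, 160]
t=5: [163, 177, 176, 162, 169, 168, 160, 174, 162, 177, 159, 180, 176, 165, 162, 182]

Answer: x_1(5) = 177
Key observation: This trace re-runs the system from the modified initial state.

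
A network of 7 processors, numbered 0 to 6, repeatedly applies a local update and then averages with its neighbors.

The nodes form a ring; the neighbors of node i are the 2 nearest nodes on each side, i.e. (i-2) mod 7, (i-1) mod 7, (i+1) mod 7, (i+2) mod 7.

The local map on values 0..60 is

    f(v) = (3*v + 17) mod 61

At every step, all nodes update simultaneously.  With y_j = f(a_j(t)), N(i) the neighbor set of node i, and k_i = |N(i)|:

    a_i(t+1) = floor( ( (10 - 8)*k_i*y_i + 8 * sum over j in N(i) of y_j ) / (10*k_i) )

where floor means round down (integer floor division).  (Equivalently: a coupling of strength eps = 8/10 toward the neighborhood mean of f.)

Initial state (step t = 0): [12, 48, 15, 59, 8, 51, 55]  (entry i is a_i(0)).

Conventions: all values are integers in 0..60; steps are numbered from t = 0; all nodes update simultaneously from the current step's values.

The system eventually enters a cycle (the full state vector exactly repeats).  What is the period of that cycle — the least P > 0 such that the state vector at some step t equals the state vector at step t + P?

Simulating step by step:
t=0: [12, 48, 15, 59, 8, 51, 55]
t=1: [40, 32, 29, 28, 32, 42, 48]
t=2: [34, 37, 40, 41, 39, 33, 35]
t=3: [26, 19, 21, 21, 20, 28, 26]
t=4: [28, 23, 20, 21, 25, 28, 27]
t=5: [31, 27, 26, 26, 28, 33, 34]
t=6: [46, 42, 38, 40, 44, 47, 47]
t=7: [27, 22, 21, 21, 24, 29, 30]
t=8: [33, 28, 25, 26, 31, 34, 35]
t=9: [36, 32, 41, 42, 34, 39, 40]
t=10: [20, 21, 30, 32, 24, 21, 28]
t=11: [28, 34, 32, 32, 37, 31, 24]
t=12: [45, 46, 41, 43, 37, 35, 36]
t=13: [16, 21, 22, 16, 10, 12, 14]
t=14: [31, 21, 19, 29, 37, 33, 36]
t=15: [27, 25, 26, 27, 24, 31, 26]
t=16: [37, 34, 33, 35, 36, 37, 35]
t=17: [25, 23, 24, 24, 12, 3, 14]
t=18: [33, 34, 33, 32, 38, 39, 38]
t=19: [37, 45, 45, 37, 27, 27, 28]
t=20: [28, 22, 21, 28, 30, 25, 30]
t=21: [31, 33, 33, 31, 36, 40, 37]
t=22: [36, 42, 42, 35, 25, 24, 25]
t=23: [20, 15, 15, 20, 22, 18, 22]
t=24: [10, 11, 11, 10, 14, 17, 14]
t=25: [42, 50, 50, 42, 44, 43, 44]
t=26: [32, 31, 31, 32, 28, 24, 28]
t=27: [43, 48, 48, 43, 41, 42, 41]
t=28: [28, 28, 28, 28, 24, 21, 24]
t=29: [33, 37, 37, 33, 31, 31, 31]
t=30: [33, 34, 34, 33, 41, 51, 41]
t=31: [47, 48, 48, 47, 39, 38, 39]
t=32: [27, 32, 32, 27, 21, 21, 21]
t=33: [35, 39, 39, 35, 29, 26, 29]
t=34: [20, 13, 13, 20, 26, 24, 26]
t=35: [38, 35, 35, 38, 33, 25, 33]
t=36: [19, 14, 14, 19, 30, 31, 30]
t=37: [45, 38, 38, 45, 42, 33, 42]
t=38: [24, 19, 19, 24, 27, 31, 27]
t=39: [28, 23, 23, 28, 32, 35, 32]
t=40: [28, 36, 36, 28, 33, 36, 33]
t=41: [20, 28, 28, 20, 31, 38, 31]
t=42: [30, 32, 32, 30, 32, 27, 32]
t=43: [47, 49, 49, 47, 47, 46, 47]
t=44: [37, 38, 38, 37, 36, 35, 36]
t=45: [5, 6, 6, 5, 4, 3, 4]
t=46: [31, 32, 32, 31, 30, 29, 30]
t=47: [48, 49, 49, 48, 47, 46, 47]
t=48: [38, 39, 39, 38, 37, 36, 37]
t=49: [8, 9, 9, 8, 7, 6, 7]
t=50: [40, 41, 41, 40, 39, 38, 39]
t=51: [14, 15, 15, 14, 13, 12, 13]
t=52: [34, 35, 35, 34, 45, 56, 45]
t=53: [18, 29, 29, 18, 24, 35, 24]
t=54: [24, 26, 26, 24, 21, 15, 21]
t=55: [23, 28, 28, 23, 20, 19, 20]
t=56: [26, 29, 29, 26, 22, 19, 22]
t=57: [31, 35, 35, 31, 26, 25, 26]
t=58: [22, 26, 26, 22, 29, 39, 29]
t=59: [29, 31, 31, 29, 30, 28, 30]
t=60: [45, 46, 46, 45, 44, 43, 44]
t=61: [29, 30, 30, 29, 28, 27, 28]
t=62: [42, 43, 43, 42, 41, 40, 41]
t=63: [20, 21, 21, 20, 19, 18, 19]
t=64: [15, 16, 16, 15, 14, 13, 14]
t=65: [24, 13, 13, 24, 35, 35, 35]
t=66: [28, 33, 33, 28, 16, 11, 16]
t=67: [40, 38, 38, 40, 30, 27, 30]
t=68: [23, 18, 18, 23, 30, 31, 30]
t=69: [28, 23, 23, 28, 35, 38, 35]
t=70: [19, 26, 26, 19, 14, 17, 14]
t=71: [29, 30, 30, 29, 34, 30, 34]
t=72: [47, 47, 47, 47, 50, 49, 50]
t=73: [39, 37, 37, 39, 40, 40, 40]
t=74: [10, 10, 10, 10, 12, 13, 12]
t=75: [50, 48, 48, 50, 51, 51, 51]
t=76: [43, 43, 43, 43, 45, 46, 45]
t=77: [27, 25, 25, 27, 28, 28, 28]
t=78: [35, 35, 35, 35, 37, 38, 37]
t=79: [3, 1, 1, 3, 4, 4, 4]
t=80: [24, 24, 24, 24, 26, 27, 26]
t=81: [31, 29, 29, 31, 32, 32, 32]
t=82: [47, 47, 47, 47, 49, 50, 49]
t=83: [39, 37, 37, 39, 40, 40, 40]

Answer: 10
Key observation: The state at step 73, [39, 37, 37, 39, 40, 40, 40], reappears at step 83 — and no state repeats earlier — so the cycle the system enters has period 10.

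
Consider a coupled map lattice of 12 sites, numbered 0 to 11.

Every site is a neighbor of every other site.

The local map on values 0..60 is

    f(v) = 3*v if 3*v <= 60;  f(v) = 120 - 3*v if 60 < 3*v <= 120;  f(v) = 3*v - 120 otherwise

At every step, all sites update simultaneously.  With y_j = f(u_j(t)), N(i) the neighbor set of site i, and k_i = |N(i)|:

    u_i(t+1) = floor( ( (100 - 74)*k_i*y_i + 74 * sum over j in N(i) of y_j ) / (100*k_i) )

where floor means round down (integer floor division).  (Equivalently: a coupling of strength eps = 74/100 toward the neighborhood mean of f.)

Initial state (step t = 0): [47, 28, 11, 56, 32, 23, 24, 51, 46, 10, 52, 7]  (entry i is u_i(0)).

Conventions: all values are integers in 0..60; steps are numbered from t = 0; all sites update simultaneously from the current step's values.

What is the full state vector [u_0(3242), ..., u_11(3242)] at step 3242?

Answer: [27, 27, 27, 27, 27, 27, 27, 27, 27, 27, 27, 27]
Key observation: The state at step 5, [9, 9, 9, 9, 9, 9, 9, 9, 9, 9, 9, 9], reappears at step 9: the system is in a cycle of period 4 from step 5 on.  Therefore the state at step 3242 equals the state at step 5 + ((3242 - 5) mod 4) = 6, which is [27, 27, 27, 27, 27, 27, 27, 27, 27, 27, 27, 27].

Derivation:
t=0: [47, 28, 11, 56, 32, 23, 24, 51, 46, 10, 52, 7]
t=1: [30, 33, 33, 36, 31, 36, 36, 33, 30, 32, 33, 30]
t=2: [23, 21, 21, 19, 22, 19, 19, 21, 23, 22, 21, 23]
t=3: [54, 55, 55, 55, 54, 55, 55, 55, 54, 54, 55, 54]
t=4: [43, 43, 43, 43, 43, 43, 43, 43, 43, 43, 43, 43]
t=5: [9, 9, 9, 9, 9, 9, 9, 9, 9, 9, 9, 9]
t=6: [27, 27, 27, 27, 27, 27, 27, 27, 27, 27, 27, 27]
t=7: [39, 39, 39, 39, 39, 39, 39, 39, 39, 39, 39, 39]
t=8: [3, 3, 3, 3, 3, 3, 3, 3, 3, 3, 3, 3]
t=9: [9, 9, 9, 9, 9, 9, 9, 9, 9, 9, 9, 9]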